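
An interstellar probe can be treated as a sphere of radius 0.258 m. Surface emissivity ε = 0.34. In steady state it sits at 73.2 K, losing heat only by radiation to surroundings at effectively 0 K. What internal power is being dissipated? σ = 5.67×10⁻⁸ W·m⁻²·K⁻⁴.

P ≈ 0.463 W

Steady state: P = εσA T⁴.
A = 4πr² = 0.8365 m²; T⁴ = (73.2)⁴ = 2.871×10⁷ K⁴.
P = 0.34 × 5.67×10⁻⁸ × 0.8365 × 2.871×10⁷.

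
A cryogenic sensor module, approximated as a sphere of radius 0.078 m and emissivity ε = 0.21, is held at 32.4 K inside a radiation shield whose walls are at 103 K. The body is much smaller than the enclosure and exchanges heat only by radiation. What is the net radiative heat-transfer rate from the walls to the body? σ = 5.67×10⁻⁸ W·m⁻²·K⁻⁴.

P_net ≈ 0.101 W

For a small grey body in a large enclosure: P_net = εσA(T_body⁴ − T_wall⁴).
A = 4πr² = 0.07645 m²; T_body⁴ − T_wall⁴ = 1.102×10⁶ − 1.126×10⁸ = -1.114×10⁸ K⁴.
|P_net| = 0.21·5.67×10⁻⁸·0.07645·1.114×10⁸.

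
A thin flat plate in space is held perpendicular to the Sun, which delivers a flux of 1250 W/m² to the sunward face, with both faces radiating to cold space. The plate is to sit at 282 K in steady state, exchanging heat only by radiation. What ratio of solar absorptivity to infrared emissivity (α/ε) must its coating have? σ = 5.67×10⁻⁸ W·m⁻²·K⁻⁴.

α/ε ≈ 0.574

Balance: αS·A = εσ·2A·T⁴ ⇒ α/ε = 2σT⁴/S.
α/ε = 2·5.67×10⁻⁸·(282)⁴/1250 = 2·5.67×10⁻⁸·6.324×10⁹/1250.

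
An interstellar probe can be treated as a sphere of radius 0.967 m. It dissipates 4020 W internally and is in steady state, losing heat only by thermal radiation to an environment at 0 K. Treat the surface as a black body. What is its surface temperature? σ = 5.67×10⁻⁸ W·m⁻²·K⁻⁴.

Steady state: internal power = radiated power, P = εσA T⁴.
Radiating area A = 4πr² = 11.75 m².
T⁴ = P/(εσA) = 4020/(1.0·5.67×10⁻⁸·11.75) = 6.034×10⁹ K⁴.
T = (6.034×10⁹)^(1/4).

T ≈ 279 K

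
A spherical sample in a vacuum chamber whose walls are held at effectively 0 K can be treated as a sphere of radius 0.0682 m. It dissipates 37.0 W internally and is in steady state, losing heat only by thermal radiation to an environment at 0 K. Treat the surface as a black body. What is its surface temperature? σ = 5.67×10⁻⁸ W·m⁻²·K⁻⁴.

T ≈ 325 K

Steady state: internal power = radiated power, P = εσA T⁴.
Radiating area A = 4πr² = 0.05845 m².
T⁴ = P/(εσA) = 37.0/(1.0·5.67×10⁻⁸·0.05845) = 1.116×10¹⁰ K⁴.
T = (1.116×10¹⁰)^(1/4).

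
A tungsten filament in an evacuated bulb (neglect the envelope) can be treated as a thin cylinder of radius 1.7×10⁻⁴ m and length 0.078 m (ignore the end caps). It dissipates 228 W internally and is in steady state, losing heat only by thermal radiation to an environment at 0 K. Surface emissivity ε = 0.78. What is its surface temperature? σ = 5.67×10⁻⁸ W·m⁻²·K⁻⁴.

T ≈ 2800 K

Steady state: internal power = radiated power, P = εσA T⁴.
Radiating area A = 2πrL = 8.332×10⁻⁵ m².
T⁴ = P/(εσA) = 228/(0.78·5.67×10⁻⁸·8.332×10⁻⁵) = 6.188×10¹³ K⁴.
T = (6.188×10¹³)^(1/4).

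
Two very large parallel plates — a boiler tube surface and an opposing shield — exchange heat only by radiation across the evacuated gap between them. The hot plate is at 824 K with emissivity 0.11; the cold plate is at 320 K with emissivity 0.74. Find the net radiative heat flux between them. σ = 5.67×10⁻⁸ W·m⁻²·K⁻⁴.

For two infinite grey parallel plates, q = σ(T₁⁴ − T₂⁴)/(1/ε₁ + 1/ε₂ − 1).
T₁⁴ − T₂⁴ = 4.610×10¹¹ − 1.049×10¹⁰ = 4.505×10¹¹ K⁴.
1/ε₁ + 1/ε₂ − 1 = 9.091 + 1.351 − 1 = 9.442.
q = 5.67×10⁻⁸ × 4.505×10¹¹ / 9.442.

q ≈ 2710 W/m²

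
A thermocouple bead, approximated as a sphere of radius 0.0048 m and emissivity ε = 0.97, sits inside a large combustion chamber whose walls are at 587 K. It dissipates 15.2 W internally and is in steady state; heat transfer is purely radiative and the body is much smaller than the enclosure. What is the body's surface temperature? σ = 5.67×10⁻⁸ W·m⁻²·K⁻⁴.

For a small grey body in a large enclosure, net radiated power = εσA(T⁴ − T_w⁴).
Steady state: P = εσA(T⁴ − T_w⁴) with A = 4πr² = 2.895×10⁻⁴ m².
T⁴ = P/(εσA) + T_w⁴ = 15.2/(0.97·5.67×10⁻⁸·2.895×10⁻⁴) + (587)⁴
    = 9.545×10¹¹ + 1.187×10¹¹ = 1.073×10¹² K⁴.

T ≈ 1020 K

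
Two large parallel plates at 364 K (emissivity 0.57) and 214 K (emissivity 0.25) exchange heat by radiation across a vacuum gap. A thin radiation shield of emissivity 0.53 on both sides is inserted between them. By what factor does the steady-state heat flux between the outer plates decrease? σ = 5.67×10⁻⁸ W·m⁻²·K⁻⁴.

Without shield: q₀ = σΔ(T⁴)/(1/ε₁+1/ε₂−1) with denominator 4.754.
With shield the two gaps are in series; the resistances add: (1/ε₁+1/ε_s−1)+(1/ε_s+1/ε₂−1) = 2.641+4.887 = 7.528.
Heat-flux ratio q₀/q = 7.528/4.754.

factor ≈ 1.58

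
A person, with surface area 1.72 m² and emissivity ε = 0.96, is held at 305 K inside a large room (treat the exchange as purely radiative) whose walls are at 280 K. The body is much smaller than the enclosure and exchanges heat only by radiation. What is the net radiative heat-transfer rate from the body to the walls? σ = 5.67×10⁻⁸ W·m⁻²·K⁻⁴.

P_net ≈ 235 W

For a small grey body in a large enclosure: P_net = εσA(T_body⁴ − T_wall⁴).
A = 1.72 m²; T_body⁴ − T_wall⁴ = 8.654×10⁹ − 6.147×10⁹ = 2.507×10⁹ K⁴.
|P_net| = 0.96·5.67×10⁻⁸·1.720·2.507×10⁹.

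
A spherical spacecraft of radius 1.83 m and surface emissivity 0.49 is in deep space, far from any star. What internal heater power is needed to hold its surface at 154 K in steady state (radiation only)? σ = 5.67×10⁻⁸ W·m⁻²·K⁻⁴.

P = εσ·4πr²·T⁴.
4πr² = 42.08 m²; T⁴ = 5.624×10⁸ K⁴.
P = 0.49·5.67×10⁻⁸·42.08·5.624×10⁸.

P ≈ 658 W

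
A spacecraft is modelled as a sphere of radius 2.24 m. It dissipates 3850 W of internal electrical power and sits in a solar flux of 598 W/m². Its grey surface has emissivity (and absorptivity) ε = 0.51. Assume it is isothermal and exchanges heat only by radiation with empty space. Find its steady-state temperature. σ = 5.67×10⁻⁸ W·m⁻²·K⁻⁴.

T ≈ 263 K

At steady state, absorbed solar power + internal power = radiated power.
Absorbed: α·S·A_cross = 0.51·598·15.76 = 4807 W (cross-section πr²).
Total input = 4807 + 3850 = 8657 W.
Radiated: εσ·A_surf·T⁴ with A_surf = 4πr² = 63.05 m².
T⁴ = 8657/(0.51·5.67×10⁻⁸·63.05) = 4.748×10⁹ K⁴.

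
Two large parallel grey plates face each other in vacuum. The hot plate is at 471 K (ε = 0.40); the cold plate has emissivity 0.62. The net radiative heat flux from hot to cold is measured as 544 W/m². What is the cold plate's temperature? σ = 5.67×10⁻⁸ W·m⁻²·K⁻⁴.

T₂ ≈ 373 K

q = σ(T₁⁴ − T₂⁴)/(1/ε₁ + 1/ε₂ − 1); denominator = 3.113.
T₂⁴ = T₁⁴ − q·(1/ε₁+1/ε₂−1)/σ = 4.921×10¹⁰ − 544·3.113/5.67×10⁻⁸
    = 1.935×10¹⁰ K⁴.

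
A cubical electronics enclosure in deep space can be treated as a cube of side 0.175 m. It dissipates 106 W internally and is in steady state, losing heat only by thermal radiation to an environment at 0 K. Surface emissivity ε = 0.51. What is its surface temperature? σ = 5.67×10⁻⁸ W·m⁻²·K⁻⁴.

Steady state: internal power = radiated power, P = εσA T⁴.
Radiating area A = 6L² = 0.1837 m².
T⁴ = P/(εσA) = 106/(0.51·5.67×10⁻⁸·0.1837) = 1.995×10¹⁰ K⁴.
T = (1.995×10¹⁰)^(1/4).

T ≈ 376 K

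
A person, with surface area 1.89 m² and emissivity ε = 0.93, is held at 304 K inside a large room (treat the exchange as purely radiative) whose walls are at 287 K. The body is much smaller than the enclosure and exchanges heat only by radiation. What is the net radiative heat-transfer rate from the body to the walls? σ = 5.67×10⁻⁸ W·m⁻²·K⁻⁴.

P_net ≈ 175 W

For a small grey body in a large enclosure: P_net = εσA(T_body⁴ − T_wall⁴).
A = 1.89 m²; T_body⁴ − T_wall⁴ = 8.541×10⁹ − 6.785×10⁹ = 1.756×10⁹ K⁴.
|P_net| = 0.93·5.67×10⁻⁸·1.890·1.756×10⁹.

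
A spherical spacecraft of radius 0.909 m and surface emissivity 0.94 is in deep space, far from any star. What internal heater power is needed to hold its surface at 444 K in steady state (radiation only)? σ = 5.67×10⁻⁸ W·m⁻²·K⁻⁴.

P ≈ 21500 W

P = εσ·4πr²·T⁴.
4πr² = 10.38 m²; T⁴ = 3.886×10¹⁰ K⁴.
P = 0.94·5.67×10⁻⁸·10.38·3.886×10¹⁰.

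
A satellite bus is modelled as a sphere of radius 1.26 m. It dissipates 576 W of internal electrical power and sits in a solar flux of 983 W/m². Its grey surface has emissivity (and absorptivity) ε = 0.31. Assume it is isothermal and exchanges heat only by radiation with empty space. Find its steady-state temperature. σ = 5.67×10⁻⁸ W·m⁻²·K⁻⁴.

At steady state, absorbed solar power + internal power = radiated power.
Absorbed: α·S·A_cross = 0.31·983·4.988 = 1520 W (cross-section πr²).
Total input = 1520 + 576 = 2096 W.
Radiated: εσ·A_surf·T⁴ with A_surf = 4πr² = 19.95 m².
T⁴ = 2096/(0.31·5.67×10⁻⁸·19.95) = 5.977×10⁹ K⁴.

T ≈ 278 K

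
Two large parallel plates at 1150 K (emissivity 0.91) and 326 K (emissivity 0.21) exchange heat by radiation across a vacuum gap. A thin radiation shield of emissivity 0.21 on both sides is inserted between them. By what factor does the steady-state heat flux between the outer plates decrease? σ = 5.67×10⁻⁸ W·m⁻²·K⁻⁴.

factor ≈ 2.75

Without shield: q₀ = σΔ(T⁴)/(1/ε₁+1/ε₂−1) with denominator 4.861.
With shield the two gaps are in series; the resistances add: (1/ε₁+1/ε_s−1)+(1/ε_s+1/ε₂−1) = 4.861+8.524 = 13.38.
Heat-flux ratio q₀/q = 13.38/4.861.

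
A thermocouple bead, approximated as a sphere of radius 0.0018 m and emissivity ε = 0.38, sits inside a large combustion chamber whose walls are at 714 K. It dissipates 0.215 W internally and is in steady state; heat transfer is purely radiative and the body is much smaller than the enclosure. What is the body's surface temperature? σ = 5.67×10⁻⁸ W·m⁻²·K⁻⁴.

For a small grey body in a large enclosure, net radiated power = εσA(T⁴ − T_w⁴).
Steady state: P = εσA(T⁴ − T_w⁴) with A = 4πr² = 4.072×10⁻⁵ m².
T⁴ = P/(εσA) + T_w⁴ = 0.215/(0.38·5.67×10⁻⁸·4.072×10⁻⁵) + (714)⁴
    = 2.451×10¹¹ + 2.599×10¹¹ = 5.050×10¹¹ K⁴.

T ≈ 843 K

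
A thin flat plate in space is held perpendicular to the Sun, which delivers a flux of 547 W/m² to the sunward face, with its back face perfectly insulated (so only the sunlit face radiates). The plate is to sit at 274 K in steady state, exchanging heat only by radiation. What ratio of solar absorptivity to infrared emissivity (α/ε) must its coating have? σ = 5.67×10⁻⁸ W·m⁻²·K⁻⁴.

α/ε ≈ 0.584

Balance: αS·A = εσ·1A·T⁴ ⇒ α/ε = σT⁴/S.
α/ε = 5.67×10⁻⁸·(274)⁴/547 = 5.67×10⁻⁸·5.636×10⁹/547.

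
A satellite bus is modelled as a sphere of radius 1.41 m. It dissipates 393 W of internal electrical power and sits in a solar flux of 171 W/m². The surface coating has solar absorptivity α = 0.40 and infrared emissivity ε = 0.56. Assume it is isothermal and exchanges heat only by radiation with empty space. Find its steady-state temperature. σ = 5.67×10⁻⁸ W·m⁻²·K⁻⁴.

At steady state, absorbed solar power + internal power = radiated power.
Absorbed: α·S·A_cross = 0.40·171·6.246 = 427.2 W (cross-section πr²).
Total input = 427.2 + 393 = 820.2 W.
Radiated: εσ·A_surf·T⁴ with A_surf = 4πr² = 24.98 m².
T⁴ = 820.2/(0.56·5.67×10⁻⁸·24.98) = 1.034×10⁹ K⁴.

T ≈ 179 K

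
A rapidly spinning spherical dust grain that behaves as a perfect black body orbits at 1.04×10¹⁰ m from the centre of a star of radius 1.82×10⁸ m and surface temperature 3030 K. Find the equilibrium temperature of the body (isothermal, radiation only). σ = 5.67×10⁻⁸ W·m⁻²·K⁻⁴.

T ≈ 283 K

The star's surface emits σT_*⁴; at distance d the flux is S = σT_*⁴(R_*/d)².
S = 5.67×10⁻⁸·(3030)⁴·(1.82×10⁸/1.04×10¹⁰)² = 1464 W/m².
For an isothermal sphere T⁴ = (1−a)S/(4σ) = 6.453×10⁹ K⁴.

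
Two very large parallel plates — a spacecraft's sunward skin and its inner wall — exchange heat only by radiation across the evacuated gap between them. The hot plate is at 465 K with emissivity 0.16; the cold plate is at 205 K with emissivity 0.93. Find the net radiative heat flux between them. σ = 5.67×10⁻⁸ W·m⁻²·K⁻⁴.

q ≈ 403 W/m²

For two infinite grey parallel plates, q = σ(T₁⁴ − T₂⁴)/(1/ε₁ + 1/ε₂ − 1).
T₁⁴ − T₂⁴ = 4.675×10¹⁰ − 1.766×10⁹ = 4.499×10¹⁰ K⁴.
1/ε₁ + 1/ε₂ − 1 = 6.250 + 1.075 − 1 = 6.325.
q = 5.67×10⁻⁸ × 4.499×10¹⁰ / 6.325.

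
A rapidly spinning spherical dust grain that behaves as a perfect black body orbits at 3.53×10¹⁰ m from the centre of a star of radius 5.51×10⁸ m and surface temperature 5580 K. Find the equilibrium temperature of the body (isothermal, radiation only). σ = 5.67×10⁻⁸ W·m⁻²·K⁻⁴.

The star's surface emits σT_*⁴; at distance d the flux is S = σT_*⁴(R_*/d)².
S = 5.67×10⁻⁸·(5580)⁴·(5.51×10⁸/3.53×10¹⁰)² = 13390 W/m².
For an isothermal sphere T⁴ = (1−a)S/(4σ) = 5.905×10¹⁰ K⁴.

T ≈ 493 K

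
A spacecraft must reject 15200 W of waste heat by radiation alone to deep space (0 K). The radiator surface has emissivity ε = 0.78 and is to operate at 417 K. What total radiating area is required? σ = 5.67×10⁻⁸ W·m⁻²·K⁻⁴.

P = εσA T⁴ ⇒ A = P/(εσT⁴).
T⁴ = 3.024×10¹⁰ K⁴.
A = 15200/(0.78 × 5.67×10⁻⁸ × 3.024×10¹⁰).

A ≈ 11.4 m²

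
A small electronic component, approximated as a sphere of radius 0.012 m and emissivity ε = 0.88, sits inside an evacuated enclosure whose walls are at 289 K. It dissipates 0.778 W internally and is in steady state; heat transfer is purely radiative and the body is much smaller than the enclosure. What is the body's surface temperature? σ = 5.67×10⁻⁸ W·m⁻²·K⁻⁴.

For a small grey body in a large enclosure, net radiated power = εσA(T⁴ − T_w⁴).
Steady state: P = εσA(T⁴ − T_w⁴) with A = 4πr² = 0.001810 m².
T⁴ = P/(εσA) + T_w⁴ = 0.778/(0.88·5.67×10⁻⁸·0.001810) + (289)⁴
    = 8.617×10⁹ + 6.976×10⁹ = 1.559×10¹⁰ K⁴.

T ≈ 353 K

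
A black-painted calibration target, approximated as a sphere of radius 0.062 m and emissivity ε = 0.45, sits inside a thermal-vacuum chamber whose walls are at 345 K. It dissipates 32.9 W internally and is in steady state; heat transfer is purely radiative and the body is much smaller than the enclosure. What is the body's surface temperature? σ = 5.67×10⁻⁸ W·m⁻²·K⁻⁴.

T ≈ 450 K

For a small grey body in a large enclosure, net radiated power = εσA(T⁴ − T_w⁴).
Steady state: P = εσA(T⁴ − T_w⁴) with A = 4πr² = 0.04831 m².
T⁴ = P/(εσA) + T_w⁴ = 32.9/(0.45·5.67×10⁻⁸·0.04831) + (345)⁴
    = 2.669×10¹⁰ + 1.417×10¹⁰ = 4.086×10¹⁰ K⁴.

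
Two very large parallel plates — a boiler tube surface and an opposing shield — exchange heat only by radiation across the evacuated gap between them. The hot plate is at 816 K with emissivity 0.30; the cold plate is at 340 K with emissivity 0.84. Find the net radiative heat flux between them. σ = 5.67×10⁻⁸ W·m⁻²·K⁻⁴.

q ≈ 6920 W/m²

For two infinite grey parallel plates, q = σ(T₁⁴ − T₂⁴)/(1/ε₁ + 1/ε₂ − 1).
T₁⁴ − T₂⁴ = 4.434×10¹¹ − 1.336×10¹⁰ = 4.300×10¹¹ K⁴.
1/ε₁ + 1/ε₂ − 1 = 3.333 + 1.190 − 1 = 3.524.
q = 5.67×10⁻⁸ × 4.300×10¹¹ / 3.524.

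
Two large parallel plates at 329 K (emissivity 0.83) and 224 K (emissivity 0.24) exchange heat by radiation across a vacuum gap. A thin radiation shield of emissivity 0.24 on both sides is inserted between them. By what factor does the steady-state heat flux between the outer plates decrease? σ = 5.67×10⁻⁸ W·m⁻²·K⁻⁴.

Without shield: q₀ = σΔ(T⁴)/(1/ε₁+1/ε₂−1) with denominator 4.371.
With shield the two gaps are in series; the resistances add: (1/ε₁+1/ε_s−1)+(1/ε_s+1/ε₂−1) = 4.371+7.333 = 11.70.
Heat-flux ratio q₀/q = 11.70/4.371.

factor ≈ 2.68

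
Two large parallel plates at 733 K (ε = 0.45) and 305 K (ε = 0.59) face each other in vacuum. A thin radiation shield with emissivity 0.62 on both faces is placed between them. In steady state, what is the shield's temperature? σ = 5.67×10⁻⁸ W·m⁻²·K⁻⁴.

T_s ≈ 605 K

In steady state the net flux on the hot side equals that on the cold side.
σ(T₁⁴−T_s⁴)/D₁ = σ(T_s⁴−T₂⁴)/D₂, with D₁ = 1/ε₁+1/ε_s−1 = 2.835, D₂ = 1/ε_s+1/ε₂−1 = 2.308.
Solve for T_s⁴: T_s⁴ = (D₂·T₁⁴ + D₁·T₂⁴)/(D₁+D₂) = 1.343×10¹¹ K⁴.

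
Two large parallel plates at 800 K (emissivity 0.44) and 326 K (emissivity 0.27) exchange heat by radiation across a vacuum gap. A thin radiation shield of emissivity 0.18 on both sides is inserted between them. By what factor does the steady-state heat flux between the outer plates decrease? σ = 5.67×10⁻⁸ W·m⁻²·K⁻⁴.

factor ≈ 3.03

Without shield: q₀ = σΔ(T⁴)/(1/ε₁+1/ε₂−1) with denominator 4.976.
With shield the two gaps are in series; the resistances add: (1/ε₁+1/ε_s−1)+(1/ε_s+1/ε₂−1) = 6.828+8.259 = 15.09.
Heat-flux ratio q₀/q = 15.09/4.976.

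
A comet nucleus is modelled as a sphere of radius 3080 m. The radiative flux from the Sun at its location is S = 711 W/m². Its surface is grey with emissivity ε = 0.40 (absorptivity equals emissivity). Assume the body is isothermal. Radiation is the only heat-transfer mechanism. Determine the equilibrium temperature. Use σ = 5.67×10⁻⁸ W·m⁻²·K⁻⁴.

T ≈ 237 K

At equilibrium, absorbed power = emitted power.
Absorbing cross-section = πr² = 2.980×10⁷ m²; emitting surface = 4πr² = 1.192×10⁸ m² (ratio 4).
εS·A_cross = εσ·A_surf·T⁴  ⇒  T⁴ = S/(4σ)   (ε cancels).
T⁴ = 711/(4·5.67×10⁻⁸) = 3.135×10⁹ K⁴.
T = (3.135×10⁹)^(1/4).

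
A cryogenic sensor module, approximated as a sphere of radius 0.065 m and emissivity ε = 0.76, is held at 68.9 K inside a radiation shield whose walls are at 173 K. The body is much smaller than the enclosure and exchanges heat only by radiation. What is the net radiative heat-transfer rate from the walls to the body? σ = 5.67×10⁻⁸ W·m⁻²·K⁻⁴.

P_net ≈ 2.00 W

For a small grey body in a large enclosure: P_net = εσA(T_body⁴ − T_wall⁴).
A = 4πr² = 0.05309 m²; T_body⁴ − T_wall⁴ = 2.254×10⁷ − 8.957×10⁸ = -8.732×10⁸ K⁴.
|P_net| = 0.76·5.67×10⁻⁸·0.05309·8.732×10⁸.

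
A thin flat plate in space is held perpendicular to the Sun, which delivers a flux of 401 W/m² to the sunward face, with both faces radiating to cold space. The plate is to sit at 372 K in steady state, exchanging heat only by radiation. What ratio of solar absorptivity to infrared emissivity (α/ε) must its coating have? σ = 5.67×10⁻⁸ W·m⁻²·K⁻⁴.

α/ε ≈ 5.42

Balance: αS·A = εσ·2A·T⁴ ⇒ α/ε = 2σT⁴/S.
α/ε = 2·5.67×10⁻⁸·(372)⁴/401 = 2·5.67×10⁻⁸·1.915×10¹⁰/401.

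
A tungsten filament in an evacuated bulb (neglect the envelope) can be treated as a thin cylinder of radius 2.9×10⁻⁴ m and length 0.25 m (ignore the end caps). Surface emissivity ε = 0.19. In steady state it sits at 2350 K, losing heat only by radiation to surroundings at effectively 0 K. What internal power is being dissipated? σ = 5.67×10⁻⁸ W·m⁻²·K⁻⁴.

Steady state: P = εσA T⁴.
A = 2πrL = 4.555×10⁻⁴ m²; T⁴ = (2350)⁴ = 3.050×10¹³ K⁴.
P = 0.19 × 5.67×10⁻⁸ × 4.555×10⁻⁴ × 3.050×10¹³.

P ≈ 150 W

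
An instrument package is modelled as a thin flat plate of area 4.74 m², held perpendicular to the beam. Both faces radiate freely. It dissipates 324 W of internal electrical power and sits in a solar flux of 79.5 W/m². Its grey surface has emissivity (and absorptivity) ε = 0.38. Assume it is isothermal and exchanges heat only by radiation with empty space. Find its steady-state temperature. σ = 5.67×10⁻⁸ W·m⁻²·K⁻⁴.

T ≈ 219 K

At steady state, absorbed solar power + internal power = radiated power.
Absorbed: α·S·A_cross = 0.38·79.5·4.740 = 143.2 W (cross-section A).
Total input = 143.2 + 324 = 467.2 W.
Radiated: εσ·A_surf·T⁴ with A_surf = 2A = 9.480 m².
T⁴ = 467.2/(0.38·5.67×10⁻⁸·9.480) = 2.287×10⁹ K⁴.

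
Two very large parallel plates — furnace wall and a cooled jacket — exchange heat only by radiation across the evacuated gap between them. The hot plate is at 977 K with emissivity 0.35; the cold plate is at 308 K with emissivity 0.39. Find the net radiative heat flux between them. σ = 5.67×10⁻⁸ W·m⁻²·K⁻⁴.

For two infinite grey parallel plates, q = σ(T₁⁴ − T₂⁴)/(1/ε₁ + 1/ε₂ − 1).
T₁⁴ − T₂⁴ = 9.111×10¹¹ − 8.999×10⁹ = 9.021×10¹¹ K⁴.
1/ε₁ + 1/ε₂ − 1 = 2.857 + 2.564 − 1 = 4.421.
q = 5.67×10⁻⁸ × 9.021×10¹¹ / 4.421.

q ≈ 11600 W/m²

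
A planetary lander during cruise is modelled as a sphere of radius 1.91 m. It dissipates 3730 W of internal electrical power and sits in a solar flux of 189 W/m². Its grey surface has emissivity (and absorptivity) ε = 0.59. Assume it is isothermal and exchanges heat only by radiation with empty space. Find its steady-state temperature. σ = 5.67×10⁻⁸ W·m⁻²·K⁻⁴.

T ≈ 239 K

At steady state, absorbed solar power + internal power = radiated power.
Absorbed: α·S·A_cross = 0.59·189·11.46 = 1278 W (cross-section πr²).
Total input = 1278 + 3730 = 5008 W.
Radiated: εσ·A_surf·T⁴ with A_surf = 4πr² = 45.84 m².
T⁴ = 5008/(0.59·5.67×10⁻⁸·45.84) = 3.266×10⁹ K⁴.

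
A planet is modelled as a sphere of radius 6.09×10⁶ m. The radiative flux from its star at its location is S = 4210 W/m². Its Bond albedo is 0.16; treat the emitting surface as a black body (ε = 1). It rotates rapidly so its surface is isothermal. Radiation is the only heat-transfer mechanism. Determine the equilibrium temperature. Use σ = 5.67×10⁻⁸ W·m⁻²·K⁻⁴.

T ≈ 353 K

At equilibrium, absorbed power = emitted power.
Absorbing cross-section = πr² = 1.165×10¹⁴ m²; emitting surface = 4πr² = 4.661×10¹⁴ m² (ratio 4).
(1−a)S·A_cross = εσ·A_surf·T⁴  ⇒  T⁴ = (1−a)S/(4σ).
T⁴ = 0.840·4210/(4·5.67×10⁻⁸) = 1.559×10¹⁰ K⁴.
T = (1.559×10¹⁰)^(1/4).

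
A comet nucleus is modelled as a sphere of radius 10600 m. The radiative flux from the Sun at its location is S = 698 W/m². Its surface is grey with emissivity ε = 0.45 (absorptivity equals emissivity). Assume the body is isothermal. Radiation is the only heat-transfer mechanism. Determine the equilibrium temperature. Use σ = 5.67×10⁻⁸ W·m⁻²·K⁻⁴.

At equilibrium, absorbed power = emitted power.
Absorbing cross-section = πr² = 3.530×10⁸ m²; emitting surface = 4πr² = 1.412×10⁹ m² (ratio 4).
εS·A_cross = εσ·A_surf·T⁴  ⇒  T⁴ = S/(4σ)   (ε cancels).
T⁴ = 698/(4·5.67×10⁻⁸) = 3.078×10⁹ K⁴.
T = (3.078×10⁹)^(1/4).

T ≈ 236 K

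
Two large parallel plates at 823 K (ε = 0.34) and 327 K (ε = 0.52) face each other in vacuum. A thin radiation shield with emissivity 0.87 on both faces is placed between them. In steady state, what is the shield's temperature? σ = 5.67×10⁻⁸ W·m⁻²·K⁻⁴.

In steady state the net flux on the hot side equals that on the cold side.
σ(T₁⁴−T_s⁴)/D₁ = σ(T_s⁴−T₂⁴)/D₂, with D₁ = 1/ε₁+1/ε_s−1 = 3.091, D₂ = 1/ε_s+1/ε₂−1 = 2.073.
Solve for T_s⁴: T_s⁴ = (D₂·T₁⁴ + D₁·T₂⁴)/(D₁+D₂) = 1.910×10¹¹ K⁴.

T_s ≈ 661 K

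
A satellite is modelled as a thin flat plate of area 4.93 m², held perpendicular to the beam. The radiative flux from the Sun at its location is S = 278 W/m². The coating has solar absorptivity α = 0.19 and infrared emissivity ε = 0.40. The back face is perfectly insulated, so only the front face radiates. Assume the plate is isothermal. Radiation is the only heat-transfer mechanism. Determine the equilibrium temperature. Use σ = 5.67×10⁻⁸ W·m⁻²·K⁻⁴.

T ≈ 220 K

At equilibrium, absorbed power = emitted power.
Absorbing cross-section = A = 4.930 m²; emitting surface = A = 4.930 m² (ratio 1).
αS·A_cross = εσ·A_surf·T⁴  ⇒  T⁴ = αS/(ε·1σ).
T⁴ = 0.190·278/(0.40·1·5.67×10⁻⁸) = 2.329×10⁹ K⁴.
T = (2.329×10⁹)^(1/4).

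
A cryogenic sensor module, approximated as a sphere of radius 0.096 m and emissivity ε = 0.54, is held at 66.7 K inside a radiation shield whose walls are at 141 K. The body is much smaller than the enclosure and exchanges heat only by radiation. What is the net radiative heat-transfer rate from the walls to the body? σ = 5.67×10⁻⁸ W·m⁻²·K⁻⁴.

P_net ≈ 1.33 W

For a small grey body in a large enclosure: P_net = εσA(T_body⁴ − T_wall⁴).
A = 4πr² = 0.1158 m²; T_body⁴ − T_wall⁴ = 1.979×10⁷ − 3.953×10⁸ = -3.755×10⁸ K⁴.
|P_net| = 0.54·5.67×10⁻⁸·0.1158·3.755×10⁸.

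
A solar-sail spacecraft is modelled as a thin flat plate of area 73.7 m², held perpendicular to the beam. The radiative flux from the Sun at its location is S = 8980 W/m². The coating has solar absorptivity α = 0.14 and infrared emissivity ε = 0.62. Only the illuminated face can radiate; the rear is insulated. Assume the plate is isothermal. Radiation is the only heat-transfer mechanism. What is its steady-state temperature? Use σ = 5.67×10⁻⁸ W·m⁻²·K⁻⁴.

At equilibrium, absorbed power = emitted power.
Absorbing cross-section = A = 73.70 m²; emitting surface = A = 73.70 m² (ratio 1).
αS·A_cross = εσ·A_surf·T⁴  ⇒  T⁴ = αS/(ε·1σ).
T⁴ = 0.140·8980/(0.62·1·5.67×10⁻⁸) = 3.576×10¹⁰ K⁴.
T = (3.576×10¹⁰)^(1/4).

T ≈ 435 K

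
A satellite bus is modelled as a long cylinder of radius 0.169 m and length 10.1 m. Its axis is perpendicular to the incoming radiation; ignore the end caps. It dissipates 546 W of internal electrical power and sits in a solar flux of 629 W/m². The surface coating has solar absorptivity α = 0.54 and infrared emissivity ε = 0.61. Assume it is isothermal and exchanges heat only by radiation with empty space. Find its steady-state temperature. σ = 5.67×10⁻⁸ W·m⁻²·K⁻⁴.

At steady state, absorbed solar power + internal power = radiated power.
Absorbed: α·S·A_cross = 0.54·629·3.414 = 1160 W (cross-section 2rL).
Total input = 1160 + 546 = 1706 W.
Radiated: εσ·A_surf·T⁴ with A_surf = 2πrL = 10.72 m².
T⁴ = 1706/(0.61·5.67×10⁻⁸·10.72) = 4.598×10⁹ K⁴.

T ≈ 260 K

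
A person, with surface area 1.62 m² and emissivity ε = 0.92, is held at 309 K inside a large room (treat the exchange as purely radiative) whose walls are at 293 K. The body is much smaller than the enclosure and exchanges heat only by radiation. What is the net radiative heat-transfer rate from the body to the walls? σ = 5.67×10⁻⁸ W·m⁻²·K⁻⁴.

P_net ≈ 148 W

For a small grey body in a large enclosure: P_net = εσA(T_body⁴ − T_wall⁴).
A = 1.62 m²; T_body⁴ − T_wall⁴ = 9.117×10⁹ − 7.370×10⁹ = 1.747×10⁹ K⁴.
|P_net| = 0.92·5.67×10⁻⁸·1.620·1.747×10⁹.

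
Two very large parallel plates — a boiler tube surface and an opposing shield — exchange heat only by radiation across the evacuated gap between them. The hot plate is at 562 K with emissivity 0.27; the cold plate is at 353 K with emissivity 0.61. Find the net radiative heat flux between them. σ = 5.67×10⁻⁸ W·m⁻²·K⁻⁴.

For two infinite grey parallel plates, q = σ(T₁⁴ − T₂⁴)/(1/ε₁ + 1/ε₂ − 1).
T₁⁴ − T₂⁴ = 9.976×10¹⁰ − 1.553×10¹⁰ = 8.423×10¹⁰ K⁴.
1/ε₁ + 1/ε₂ − 1 = 3.704 + 1.639 − 1 = 4.343.
q = 5.67×10⁻⁸ × 8.423×10¹⁰ / 4.343.

q ≈ 1100 W/m²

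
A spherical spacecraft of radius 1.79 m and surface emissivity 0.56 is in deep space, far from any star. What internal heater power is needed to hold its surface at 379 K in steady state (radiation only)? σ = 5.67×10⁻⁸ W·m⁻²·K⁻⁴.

P ≈ 26400 W

P = εσ·4πr²·T⁴.
4πr² = 40.26 m²; T⁴ = 2.063×10¹⁰ K⁴.
P = 0.56·5.67×10⁻⁸·40.26·2.063×10¹⁰.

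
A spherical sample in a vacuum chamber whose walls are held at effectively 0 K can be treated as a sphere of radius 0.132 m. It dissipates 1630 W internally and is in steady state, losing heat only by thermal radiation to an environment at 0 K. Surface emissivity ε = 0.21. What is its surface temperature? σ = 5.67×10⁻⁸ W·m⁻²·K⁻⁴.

Steady state: internal power = radiated power, P = εσA T⁴.
Radiating area A = 4πr² = 0.2190 m².
T⁴ = P/(εσA) = 1630/(0.21·5.67×10⁻⁸·0.2190) = 6.252×10¹¹ K⁴.
T = (6.252×10¹¹)^(1/4).

T ≈ 889 K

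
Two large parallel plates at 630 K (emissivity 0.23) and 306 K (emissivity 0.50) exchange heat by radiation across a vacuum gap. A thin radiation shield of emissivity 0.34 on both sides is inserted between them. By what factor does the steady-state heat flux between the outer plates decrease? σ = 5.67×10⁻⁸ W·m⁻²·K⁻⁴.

factor ≈ 1.91

Without shield: q₀ = σΔ(T⁴)/(1/ε₁+1/ε₂−1) with denominator 5.348.
With shield the two gaps are in series; the resistances add: (1/ε₁+1/ε_s−1)+(1/ε_s+1/ε₂−1) = 6.289+3.941 = 10.23.
Heat-flux ratio q₀/q = 10.23/5.348.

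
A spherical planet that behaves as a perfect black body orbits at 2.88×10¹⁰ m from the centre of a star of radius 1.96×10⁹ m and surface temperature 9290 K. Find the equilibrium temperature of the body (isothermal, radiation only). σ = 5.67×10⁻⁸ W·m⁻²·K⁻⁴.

T ≈ 1710 K

The star's surface emits σT_*⁴; at distance d the flux is S = σT_*⁴(R_*/d)².
S = 5.67×10⁻⁸·(9290)⁴·(1.96×10⁹/2.88×10¹⁰)² = 1.956×10⁶ W/m².
For an isothermal sphere T⁴ = (1−a)S/(4σ) = 8.624×10¹² K⁴.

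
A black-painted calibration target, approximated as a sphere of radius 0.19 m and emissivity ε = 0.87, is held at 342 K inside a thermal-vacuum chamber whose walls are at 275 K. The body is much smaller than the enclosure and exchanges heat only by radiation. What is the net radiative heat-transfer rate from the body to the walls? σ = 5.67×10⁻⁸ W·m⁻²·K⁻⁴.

P_net ≈ 178 W

For a small grey body in a large enclosure: P_net = εσA(T_body⁴ − T_wall⁴).
A = 4πr² = 0.4536 m²; T_body⁴ − T_wall⁴ = 1.368×10¹⁰ − 5.719×10⁹ = 7.961×10⁹ K⁴.
|P_net| = 0.87·5.67×10⁻⁸·0.4536·7.961×10⁹.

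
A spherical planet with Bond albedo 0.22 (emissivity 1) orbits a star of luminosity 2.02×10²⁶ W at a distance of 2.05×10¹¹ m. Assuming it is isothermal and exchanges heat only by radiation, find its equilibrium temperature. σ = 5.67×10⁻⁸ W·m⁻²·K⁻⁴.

First find the stellar flux at distance d: S = L/(4πd²) = 2.02×10²⁶/(4π·(2.05×10¹¹)²) = 382.5 W/m².
For an isothermal sphere, absorbed (1−a)S·πr² = emitted σ·4πr²·T⁴, so T⁴ = (1−a)S/(4σ).
T⁴ = 0.780·382.5/(4·5.67×10⁻⁸) = 1.315×10⁹ K⁴.

T ≈ 190 K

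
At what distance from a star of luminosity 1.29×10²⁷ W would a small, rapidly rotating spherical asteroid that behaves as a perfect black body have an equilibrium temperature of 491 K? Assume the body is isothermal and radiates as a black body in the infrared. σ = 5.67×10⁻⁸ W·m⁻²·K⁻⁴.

For an isothermal black-emitting sphere, (1−a)S·πr² = σ·4πr²·T⁴ ⇒ S = 4σT⁴/(1−a).
S = 4·5.67×10⁻⁸·(491)⁴/1.00 = 13180 W/m².
Flux falls as S = L/(4πd²), so d = √(L/(4πS)) = √(1.29×10²⁷/(4π·13180)).

d ≈ 8.82×10¹⁰ m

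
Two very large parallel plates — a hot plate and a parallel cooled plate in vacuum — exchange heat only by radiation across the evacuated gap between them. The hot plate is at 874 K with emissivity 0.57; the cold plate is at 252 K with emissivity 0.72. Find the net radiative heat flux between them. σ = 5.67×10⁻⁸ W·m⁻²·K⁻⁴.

For two infinite grey parallel plates, q = σ(T₁⁴ − T₂⁴)/(1/ε₁ + 1/ε₂ − 1).
T₁⁴ − T₂⁴ = 5.835×10¹¹ − 4.033×10⁹ = 5.795×10¹¹ K⁴.
1/ε₁ + 1/ε₂ − 1 = 1.754 + 1.389 − 1 = 2.143.
q = 5.67×10⁻⁸ × 5.795×10¹¹ / 2.143.

q ≈ 15300 W/m²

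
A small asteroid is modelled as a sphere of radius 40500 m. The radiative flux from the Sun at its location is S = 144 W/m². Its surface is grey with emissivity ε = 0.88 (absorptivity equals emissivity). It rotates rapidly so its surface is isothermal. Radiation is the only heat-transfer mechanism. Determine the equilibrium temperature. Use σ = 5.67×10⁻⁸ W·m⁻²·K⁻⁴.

At equilibrium, absorbed power = emitted power.
Absorbing cross-section = πr² = 5.153×10⁹ m²; emitting surface = 4πr² = 2.061×10¹⁰ m² (ratio 4).
εS·A_cross = εσ·A_surf·T⁴  ⇒  T⁴ = S/(4σ)   (ε cancels).
T⁴ = 144/(4·5.67×10⁻⁸) = 6.349×10⁸ K⁴.
T = (6.349×10⁸)^(1/4).

T ≈ 159 K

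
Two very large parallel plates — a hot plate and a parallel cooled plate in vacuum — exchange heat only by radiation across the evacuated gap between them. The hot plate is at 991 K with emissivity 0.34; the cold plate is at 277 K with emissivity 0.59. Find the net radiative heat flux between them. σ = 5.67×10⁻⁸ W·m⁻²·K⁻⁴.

q ≈ 14900 W/m²

For two infinite grey parallel plates, q = σ(T₁⁴ − T₂⁴)/(1/ε₁ + 1/ε₂ − 1).
T₁⁴ − T₂⁴ = 9.645×10¹¹ − 5.887×10⁹ = 9.586×10¹¹ K⁴.
1/ε₁ + 1/ε₂ − 1 = 2.941 + 1.695 − 1 = 3.636.
q = 5.67×10⁻⁸ × 9.586×10¹¹ / 3.636.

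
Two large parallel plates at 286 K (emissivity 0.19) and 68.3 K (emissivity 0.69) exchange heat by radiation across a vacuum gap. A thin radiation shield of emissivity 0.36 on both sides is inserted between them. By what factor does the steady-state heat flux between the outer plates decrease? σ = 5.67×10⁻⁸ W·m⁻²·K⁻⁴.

Without shield: q₀ = σΔ(T⁴)/(1/ε₁+1/ε₂−1) with denominator 5.712.
With shield the two gaps are in series; the resistances add: (1/ε₁+1/ε_s−1)+(1/ε_s+1/ε₂−1) = 7.041+3.227 = 10.27.
Heat-flux ratio q₀/q = 10.27/5.712.

factor ≈ 1.80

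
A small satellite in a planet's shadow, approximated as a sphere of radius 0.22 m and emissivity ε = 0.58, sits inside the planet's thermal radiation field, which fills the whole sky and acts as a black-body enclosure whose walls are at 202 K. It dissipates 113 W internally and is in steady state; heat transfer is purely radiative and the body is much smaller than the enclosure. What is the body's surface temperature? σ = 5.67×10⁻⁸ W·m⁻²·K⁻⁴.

T ≈ 292 K

For a small grey body in a large enclosure, net radiated power = εσA(T⁴ − T_w⁴).
Steady state: P = εσA(T⁴ − T_w⁴) with A = 4πr² = 0.6082 m².
T⁴ = P/(εσA) + T_w⁴ = 113/(0.58·5.67×10⁻⁸·0.6082) + (202)⁴
    = 5.650×10⁹ + 1.665×10⁹ = 7.314×10⁹ K⁴.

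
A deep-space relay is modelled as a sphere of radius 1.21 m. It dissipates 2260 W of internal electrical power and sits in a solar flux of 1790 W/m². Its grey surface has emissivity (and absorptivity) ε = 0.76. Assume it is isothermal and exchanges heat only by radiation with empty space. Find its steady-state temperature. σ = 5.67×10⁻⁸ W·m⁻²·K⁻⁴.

At steady state, absorbed solar power + internal power = radiated power.
Absorbed: α·S·A_cross = 0.76·1790·4.600 = 6257 W (cross-section πr²).
Total input = 6257 + 2260 = 8517 W.
Radiated: εσ·A_surf·T⁴ with A_surf = 4πr² = 18.40 m².
T⁴ = 8517/(0.76·5.67×10⁻⁸·18.40) = 1.074×10¹⁰ K⁴.

T ≈ 322 K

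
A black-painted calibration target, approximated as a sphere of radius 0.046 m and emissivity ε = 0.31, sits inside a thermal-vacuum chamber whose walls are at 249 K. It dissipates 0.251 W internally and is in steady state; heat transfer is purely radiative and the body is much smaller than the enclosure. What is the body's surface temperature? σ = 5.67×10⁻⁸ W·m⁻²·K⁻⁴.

For a small grey body in a large enclosure, net radiated power = εσA(T⁴ − T_w⁴).
Steady state: P = εσA(T⁴ − T_w⁴) with A = 4πr² = 0.02659 m².
T⁴ = P/(εσA) + T_w⁴ = 0.251/(0.31·5.67×10⁻⁸·0.02659) + (249)⁴
    = 5.370×10⁸ + 3.844×10⁹ = 4.381×10⁹ K⁴.

T ≈ 257 K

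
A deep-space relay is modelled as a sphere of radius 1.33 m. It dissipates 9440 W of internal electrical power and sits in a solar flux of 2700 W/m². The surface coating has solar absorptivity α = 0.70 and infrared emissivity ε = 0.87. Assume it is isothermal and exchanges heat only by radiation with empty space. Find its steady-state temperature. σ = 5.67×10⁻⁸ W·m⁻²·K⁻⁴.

At steady state, absorbed solar power + internal power = radiated power.
Absorbed: α·S·A_cross = 0.70·2700·5.557 = 10500 W (cross-section πr²).
Total input = 10500 + 9440 = 19940 W.
Radiated: εσ·A_surf·T⁴ with A_surf = 4πr² = 22.23 m².
T⁴ = 19940/(0.87·5.67×10⁻⁸·22.23) = 1.819×10¹⁰ K⁴.

T ≈ 367 K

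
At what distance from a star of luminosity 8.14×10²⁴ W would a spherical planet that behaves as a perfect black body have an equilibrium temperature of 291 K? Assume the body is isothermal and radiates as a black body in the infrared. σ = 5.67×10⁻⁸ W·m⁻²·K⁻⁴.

d ≈ 2.00×10¹⁰ m

For an isothermal black-emitting sphere, (1−a)S·πr² = σ·4πr²·T⁴ ⇒ S = 4σT⁴/(1−a).
S = 4·5.67×10⁻⁸·(291)⁴/1.00 = 1626 W/m².
Flux falls as S = L/(4πd²), so d = √(L/(4πS)) = √(8.14×10²⁴/(4π·1626)).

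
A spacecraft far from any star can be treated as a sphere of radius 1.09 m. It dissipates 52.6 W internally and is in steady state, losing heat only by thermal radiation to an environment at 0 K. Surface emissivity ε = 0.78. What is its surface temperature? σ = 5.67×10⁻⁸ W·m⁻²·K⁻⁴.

Steady state: internal power = radiated power, P = εσA T⁴.
Radiating area A = 4πr² = 14.93 m².
T⁴ = P/(εσA) = 52.6/(0.78·5.67×10⁻⁸·14.93) = 7.966×10⁷ K⁴.
T = (7.966×10⁷)^(1/4).

T ≈ 94.5 K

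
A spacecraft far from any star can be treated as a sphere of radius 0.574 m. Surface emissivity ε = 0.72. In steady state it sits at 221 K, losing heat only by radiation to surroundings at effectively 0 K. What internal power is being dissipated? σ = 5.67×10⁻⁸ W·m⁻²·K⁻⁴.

Steady state: P = εσA T⁴.
A = 4πr² = 4.140 m²; T⁴ = (221)⁴ = 2.385×10⁹ K⁴.
P = 0.72 × 5.67×10⁻⁸ × 4.140 × 2.385×10⁹.

P ≈ 403 W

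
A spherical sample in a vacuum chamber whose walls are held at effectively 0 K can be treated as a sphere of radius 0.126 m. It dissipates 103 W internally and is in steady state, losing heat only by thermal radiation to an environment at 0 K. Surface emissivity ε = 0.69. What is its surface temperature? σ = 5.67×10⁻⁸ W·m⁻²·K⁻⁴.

Steady state: internal power = radiated power, P = εσA T⁴.
Radiating area A = 4πr² = 0.1995 m².
T⁴ = P/(εσA) = 103/(0.69·5.67×10⁻⁸·0.1995) = 1.320×10¹⁰ K⁴.
T = (1.320×10¹⁰)^(1/4).

T ≈ 339 K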